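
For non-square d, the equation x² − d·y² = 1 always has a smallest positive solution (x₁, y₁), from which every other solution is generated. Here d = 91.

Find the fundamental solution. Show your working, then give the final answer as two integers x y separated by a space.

1574 165

d=91: √d = [9; 1,1,5,1,5,1,1,18] (ℓ=8, even), read p_7/q_7
i=0: a=9 ⇒ p=9, q=1
…
i=3: a=5 ⇒ p=105, q=11
…
i=5: a=5 ⇒ p=725, q=76
i=6: a=1 ⇒ p=849, q=89
i=7: a=1 ⇒ p=1574, q=165
fundamental: x₁=1574, y₁=165  (since 2477476 − 91·27225 = 1)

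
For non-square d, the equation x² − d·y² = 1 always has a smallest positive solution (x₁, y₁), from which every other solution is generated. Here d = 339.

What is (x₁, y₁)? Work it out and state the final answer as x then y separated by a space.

97970 5321

√339 = [18; 2,2,2,1,17,1,2,2,2,36, …], period ℓ=10 (even) → k=9
step 0: (18, 1)  from 18·(1,0) + (0,1)
step 1: (37, 2)  from 2·(18,1) + (1,0)
…
step 5: (5542, 301)  from 17·(313,17) + (221,12)
step 6: (5855, 318)  from 1·(5542,301) + (313,17)
step 7: (17252, 937)  from 2·(5855,318) + (5542,301)
step 8: (40359, 2192)  from 2·(17252,937) + (5855,318)
step 9: (97970, 5321)  from 2·(40359,2192) + (17252,937)
→ (97970, 5321).  Check: 97970²=9598120900, 339·5321²=9598120899, difference 1.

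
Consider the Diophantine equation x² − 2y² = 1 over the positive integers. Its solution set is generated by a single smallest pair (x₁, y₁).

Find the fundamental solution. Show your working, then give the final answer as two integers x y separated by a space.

3 2

√2 → a₀=1, period (2); ℓ=1 odd so k=1
step 0: (1, 1)  from 1·(1,0) + (0,1)
step 1: (3, 2)  from 2·(1,1) + (1,0)
(x₁, y₁) = (3, 2);  3² − 2·2² = 1 ✓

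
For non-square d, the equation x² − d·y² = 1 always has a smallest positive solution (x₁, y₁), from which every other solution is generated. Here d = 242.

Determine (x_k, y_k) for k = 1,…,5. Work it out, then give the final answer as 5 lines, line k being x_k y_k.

[15; 1,1,3,1,14,1,3,1,1,30] for √242; ℓ=10 ⇒ convergent index 9
step 0: (15, 1)  from 15·(1,0) + (0,1)
step 1: (16, 1)  from 1·(15,1) + (1,0)
step 2: (31, 2)  from 1·(16,1) + (15,1)
step 3: (109, 7)  from 3·(31,2) + (16,1)
step 4: (140, 9)  from 1·(109,7) + (31,2)
…
step 7: (8696, 559)  from 3·(2209,142) + (2069,133)
step 8: (10905, 701)  from 1·(8696,559) + (2209,142)
step 9: (19601, 1260)  from 1·(10905,701) + (8696,559)
fundamental: x₁=19601, y₁=1260  (since 384199201 − 242·1587600 = 1)
k=2:  x_2 = 19601·19601+242·1260·1260 = 768398401,  y_2 = 19601·1260+1260·19601 = 49394520
k=3:  x_3 = 19601·768398401+242·1260·49394520 = 30122754096401,  y_3 = 19601·49394520+1260·768398401 = 1936363971780
k=4:  x_4 = 19601·30122754096401+242·1260·1936363971780 = 1180872205318713601,  y_4 = 19601·1936363971780+1260·30122754096401 = 75909340372325040
k=5:  x_5 = 19601·1180872205318713601+242·1260·75909340372325040 = 46292552162781456490001,  y_5 = 19601·75909340372325040+1260·1180872205318713601 = 2975797959339522246300

19601 1260
768398401 49394520
30122754096401 1936363971780
1180872205318713601 75909340372325040
46292552162781456490001 2975797959339522246300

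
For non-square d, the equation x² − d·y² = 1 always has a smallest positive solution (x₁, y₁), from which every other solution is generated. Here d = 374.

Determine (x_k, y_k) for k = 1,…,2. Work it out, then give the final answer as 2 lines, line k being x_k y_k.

3365 174
22646449 1171020

√374 → a₀=19, period (2,1,18,1,2,38); ℓ=6 even so k=5
step 0: (19, 1)  from 19·(1,0) + (0,1)
step 1: (39, 2)  from 2·(19,1) + (1,0)
…
step 3: (1083, 56)  from 18·(58,3) + (39,2)
step 4: (1141, 59)  from 1·(1083,56) + (58,3)
step 5: (3365, 174)  from 2·(1141,59) + (1083,56)
fundamental: x₁=3365, y₁=174  (since 11323225 − 374·30276 = 1)
n=2: (3365,174)∘(3365,174) = (3365·3365+374·174·174, 3365·174+174·3365) = (22646449,1171020)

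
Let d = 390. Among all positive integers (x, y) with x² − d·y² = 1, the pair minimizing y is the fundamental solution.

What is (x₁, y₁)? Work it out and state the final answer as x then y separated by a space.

79 4

d=390: √d = [19; 1,2,1,38] (ℓ=4, even), read p_3/q_3
k=0  a_k=19  p_k/q_k = 19/1
k=1  a_k=1  p_k/q_k = 20/1
k=2  a_k=2  p_k/q_k = 59/3
k=3  a_k=1  p_k/q_k = 79/4
fundamental: x₁=79, y₁=4  (since 6241 − 390·16 = 1)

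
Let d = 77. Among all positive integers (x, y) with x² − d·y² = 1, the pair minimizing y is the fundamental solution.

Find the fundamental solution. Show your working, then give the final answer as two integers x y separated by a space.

351 40

[8; 1,3,2,3,1,16] for √77; ℓ=6 ⇒ convergent index 5
k=0  a_k=8  p_k/q_k = 8/1
k=1  a_k=1  p_k/q_k = 9/1
k=2  a_k=3  p_k/q_k = 35/4
k=3  a_k=2  p_k/q_k = 79/9
k=4  a_k=3  p_k/q_k = 272/31
k=5  a_k=1  p_k/q_k = 351/40
(x₁, y₁) = (351, 40);  351² − 77·40² = 1 ✓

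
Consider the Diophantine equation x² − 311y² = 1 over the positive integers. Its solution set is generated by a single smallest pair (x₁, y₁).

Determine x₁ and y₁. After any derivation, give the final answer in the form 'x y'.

[17; 1,1,1,2,1,…,1,1,34] for √311; ℓ=16 ⇒ convergent index 15
i=0: a=17 ⇒ p=17, q=1
i=1: a=1 ⇒ p=18, q=1
…
i=4: a=2 ⇒ p=141, q=8
…
i=12: a=2 ⇒ p=4565134, q=258865
…
i=14: a=1 ⇒ p=10724507, q=608131
i=15: a=1 ⇒ p=16883880, q=957397
→ (16883880, 957397).  Check: 16883880²=285065403854400, 311·957397²=285065403854399, difference 1.

16883880 957397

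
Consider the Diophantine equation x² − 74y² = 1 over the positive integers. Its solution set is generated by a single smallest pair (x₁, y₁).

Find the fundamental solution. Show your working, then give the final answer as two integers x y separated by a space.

3699 430

√74 = [8; 1,1,1,1,16, …], period ℓ=5 (odd) → k=9
step 0: (8, 1)  from 8·(1,0) + (0,1)
…
step 5: (714, 83)  from 16·(43,5) + (26,3)
step 6: (757, 88)  from 1·(714,83) + (43,5)
…
step 8: (2228, 259)  from 1·(1471,171) + (757,88)
step 9: (3699, 430)  from 1·(2228,259) + (1471,171)
→ (3699, 430).  Check: 3699²=13682601, 74·430²=13682600, difference 1.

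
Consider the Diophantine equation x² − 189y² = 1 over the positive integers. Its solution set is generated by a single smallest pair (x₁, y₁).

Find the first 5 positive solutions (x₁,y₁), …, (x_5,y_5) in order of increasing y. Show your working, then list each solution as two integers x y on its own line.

55 4
6049 440
665335 48396
73180801 5323120
8049222775 585494804

[13; 1,2,1,26] for √189; ℓ=4 ⇒ convergent index 3
i=0: a=13 ⇒ p=13, q=1
…
i=2: a=2 ⇒ p=41, q=3
i=3: a=1 ⇒ p=55, q=4
(x₁, y₁) = (55, 4);  55² − 189·4² = 1 ✓
(55+4√189)^2 = 6049 + 440√189
(55+4√189)^3 = 665335 + 48396√189
(55+4√189)^4 = 73180801 + 5323120√189
(55+4√189)^5 = 8049222775 + 585494804√189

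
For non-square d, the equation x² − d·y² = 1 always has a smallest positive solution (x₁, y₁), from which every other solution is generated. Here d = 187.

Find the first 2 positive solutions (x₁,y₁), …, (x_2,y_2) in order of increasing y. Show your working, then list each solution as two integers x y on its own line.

1682 123
5658247 413772

√187 = [13; 1,2,13,2,1,26, …], period ℓ=6 (even) → k=5
k=0  a_k=13  p_k/q_k = 13/1
k=1  a_k=1  p_k/q_k = 14/1
k=2  a_k=2  p_k/q_k = 41/3
k=3  a_k=13  p_k/q_k = 547/40
k=4  a_k=2  p_k/q_k = 1135/83
k=5  a_k=1  p_k/q_k = 1682/123
fundamental: x₁=1682, y₁=123  (since 2829124 − 187·15129 = 1)
k=2:  x_2 = 1682·1682+187·123·123 = 5658247,  y_2 = 1682·123+123·1682 = 413772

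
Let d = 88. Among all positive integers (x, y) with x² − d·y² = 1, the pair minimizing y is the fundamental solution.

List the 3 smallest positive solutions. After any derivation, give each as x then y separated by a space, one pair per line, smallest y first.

197 21
77617 8274
30580901 3259935

[9; 2,1,1,1,2,18] for √88; ℓ=6 ⇒ convergent index 5
k=0  a_k=9  p_k/q_k = 9/1
k=1  a_k=2  p_k/q_k = 19/2
k=2  a_k=1  p_k/q_k = 28/3
…
k=4  a_k=1  p_k/q_k = 75/8
k=5  a_k=2  p_k/q_k = 197/21
fundamental: x₁=197, y₁=21  (since 38809 − 88·441 = 1)
(x_2, y_2) = (197·197 + 88·21·21, 197·21 + 21·197) = (77617, 8274)
(x_3, y_3) = (197·77617 + 88·21·8274, 197·8274 + 21·77617) = (30580901, 3259935)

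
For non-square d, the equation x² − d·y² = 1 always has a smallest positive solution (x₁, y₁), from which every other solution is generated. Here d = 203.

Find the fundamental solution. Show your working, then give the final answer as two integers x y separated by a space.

57 4

[14; 4,28] for √203; ℓ=2 ⇒ convergent index 1
step 0: (14, 1)  from 14·(1,0) + (0,1)
step 1: (57, 4)  from 4·(14,1) + (1,0)
fundamental: x₁=57, y₁=4  (since 3249 − 203·16 = 1)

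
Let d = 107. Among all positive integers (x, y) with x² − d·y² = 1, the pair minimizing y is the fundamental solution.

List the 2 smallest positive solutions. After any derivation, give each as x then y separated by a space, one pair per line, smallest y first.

962 93
1850887 178932

√107 → a₀=10, period (2,1,9,1,2,20); ℓ=6 even so k=5
k=0  a_k=10  p_k/q_k = 10/1
k=1  a_k=2  p_k/q_k = 21/2
k=2  a_k=1  p_k/q_k = 31/3
…
k=4  a_k=1  p_k/q_k = 331/32
k=5  a_k=2  p_k/q_k = 962/93
→ (962, 93).  Check: 962²=925444, 107·93²=925443, difference 1.
k=2:  x_2 = 962·962+107·93·93 = 1850887,  y_2 = 962·93+93·962 = 178932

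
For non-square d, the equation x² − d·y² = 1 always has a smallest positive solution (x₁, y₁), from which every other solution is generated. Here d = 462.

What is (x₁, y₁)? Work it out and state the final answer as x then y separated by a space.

43 2

d=462: √d = [21; 2,42] (ℓ=2, even), read p_1/q_1
k=0  a_k=21  p_k/q_k = 21/1
k=1  a_k=2  p_k/q_k = 43/2
(x₁, y₁) = (43, 2);  43² − 462·2² = 1 ✓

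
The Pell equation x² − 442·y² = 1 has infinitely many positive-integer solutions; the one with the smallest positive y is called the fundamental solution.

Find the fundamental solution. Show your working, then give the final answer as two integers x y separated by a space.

883 42

[21; 42] for √442; ℓ=1 ⇒ convergent index 1
k=0  a_k=21  p_k/q_k = 21/1
k=1  a_k=42  p_k/q_k = 883/42
(x₁, y₁) = (883, 42);  883² − 442·42² = 1 ✓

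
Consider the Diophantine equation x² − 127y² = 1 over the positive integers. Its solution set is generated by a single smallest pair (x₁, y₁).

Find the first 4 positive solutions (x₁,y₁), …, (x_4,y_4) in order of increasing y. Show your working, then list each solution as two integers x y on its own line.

d=127: √d = [11; 3,1,2,2,7,11,7,2,2,1,3,22] (ℓ=12, even), read p_11/q_11
i=0: a=11 ⇒ p=11, q=1
…
i=3: a=2 ⇒ p=124, q=11
…
i=7: a=7 ⇒ p=171701, q=15236
…
i=9: a=2 ⇒ p=906941, q=80478
i=10: a=1 ⇒ p=1274561, q=113099
i=11: a=3 ⇒ p=4730624, q=419775
fundamental: x₁=4730624, y₁=419775  (since 22378803429376 − 127·176211050625 = 1)
n=2: (4730624,419775)∘(4730624,419775) = (4730624·4730624+127·419775·419775, 4730624·419775+419775·4730624) = (44757606858751,3971595379200)
n=3: (44757606858751,3971595379200)∘(4730624,419775) = (4730624·44757606858751+127·419775·3971595379200, 4730624·3971595379200+419775·44757606858751) = (423462818377139450624,37576248838264821825)
n=4: (423462818377139450624,37576248838264821825)∘(4730624,419775) = (4730624·423462818377139450624+127·419775·37576248838264821825, 4730624·37576248838264821825+419775·423462818377139450624) = (4006486743445029115330560001,355518209168531397366758400)

4730624 419775
44757606858751 3971595379200
423462818377139450624 37576248838264821825
4006486743445029115330560001 355518209168531397366758400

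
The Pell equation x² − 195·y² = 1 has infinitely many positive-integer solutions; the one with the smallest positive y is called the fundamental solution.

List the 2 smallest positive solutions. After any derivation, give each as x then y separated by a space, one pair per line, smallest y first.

14 1
391 28

[13; 1,26] for √195; ℓ=2 ⇒ convergent index 1
i=0: a=13 ⇒ p=13, q=1
i=1: a=1 ⇒ p=14, q=1
→ (14, 1).  Check: 14²=196, 195·1²=195, difference 1.
k=2:  x_2 = 14·14+195·1·1 = 391,  y_2 = 14·1+1·14 = 28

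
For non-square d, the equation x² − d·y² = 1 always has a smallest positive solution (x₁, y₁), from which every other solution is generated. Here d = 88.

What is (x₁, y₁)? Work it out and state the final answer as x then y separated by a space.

√88 = [9; 2,1,1,1,2,18, …], period ℓ=6 (even) → k=5
k=0  a_k=9  p_k/q_k = 9/1
k=1  a_k=2  p_k/q_k = 19/2
…
k=4  a_k=1  p_k/q_k = 75/8
k=5  a_k=2  p_k/q_k = 197/21
(x₁, y₁) = (197, 21);  197² − 88·21² = 1 ✓

197 21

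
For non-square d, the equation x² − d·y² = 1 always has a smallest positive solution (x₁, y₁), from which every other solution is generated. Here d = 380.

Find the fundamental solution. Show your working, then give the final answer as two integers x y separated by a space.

[19; 2,38] for √380; ℓ=2 ⇒ convergent index 1
k=0  a_k=19  p_k/q_k = 19/1
k=1  a_k=2  p_k/q_k = 39/2
fundamental: x₁=39, y₁=2  (since 1521 − 380·4 = 1)

39 2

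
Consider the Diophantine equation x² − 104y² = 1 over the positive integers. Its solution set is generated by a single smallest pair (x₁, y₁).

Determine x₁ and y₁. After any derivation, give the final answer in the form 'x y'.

[10; 5,20] for √104; ℓ=2 ⇒ convergent index 1
step 0: (10, 1)  from 10·(1,0) + (0,1)
step 1: (51, 5)  from 5·(10,1) + (1,0)
fundamental: x₁=51, y₁=5  (since 2601 − 104·25 = 1)

51 5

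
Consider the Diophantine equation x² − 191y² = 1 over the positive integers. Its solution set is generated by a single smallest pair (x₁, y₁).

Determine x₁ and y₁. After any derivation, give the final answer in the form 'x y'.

√191 → a₀=13, period (1,4,1,1,3,…,4,1,26); ℓ=16 even so k=15
k=0  a_k=13  p_k/q_k = 13/1
…
k=3  a_k=1  p_k/q_k = 83/6
k=4  a_k=1  p_k/q_k = 152/11
…
k=8  a_k=13  p_k/q_k = 40217/2910
…
k=10  a_k=2  p_k/q_k = 207083/14984
k=11  a_k=3  p_k/q_k = 704682/50989
…
k=13  a_k=1  p_k/q_k = 1616447/116962
k=14  a_k=4  p_k/q_k = 7377553/533821
k=15  a_k=1  p_k/q_k = 8994000/650783
fundamental: x₁=8994000, y₁=650783  (since 80892036000000 − 191·423518513089 = 1)

8994000 650783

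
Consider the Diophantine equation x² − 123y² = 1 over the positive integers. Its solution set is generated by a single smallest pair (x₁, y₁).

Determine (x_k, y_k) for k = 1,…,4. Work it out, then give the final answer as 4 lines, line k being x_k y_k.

√123 → a₀=11, period (11,22); ℓ=2 even so k=1
k=0  a_k=11  p_k/q_k = 11/1
k=1  a_k=11  p_k/q_k = 122/11
(x₁, y₁) = (122, 11);  122² − 123·11² = 1 ✓
k=2:  x_2 = 122·122+123·11·11 = 29767,  y_2 = 122·11+11·122 = 2684
k=3:  x_3 = 122·29767+123·11·2684 = 7263026,  y_3 = 122·2684+11·29767 = 654885
k=4:  x_4 = 122·7263026+123·11·654885 = 1772148577,  y_4 = 122·654885+11·7263026 = 159789256

122 11
29767 2684
7263026 654885
1772148577 159789256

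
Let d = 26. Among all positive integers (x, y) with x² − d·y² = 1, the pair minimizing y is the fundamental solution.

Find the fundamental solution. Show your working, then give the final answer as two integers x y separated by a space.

d=26: √d = [5; 10] (ℓ=1, odd), read p_1/q_1
step 0: (5, 1)  from 5·(1,0) + (0,1)
step 1: (51, 10)  from 10·(5,1) + (1,0)
(x₁, y₁) = (51, 10);  51² − 26·10² = 1 ✓

51 10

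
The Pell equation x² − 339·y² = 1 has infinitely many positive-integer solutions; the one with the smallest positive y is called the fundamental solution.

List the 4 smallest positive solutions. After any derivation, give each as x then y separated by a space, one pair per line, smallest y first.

97970 5321
19196241799 1042596740
3761311617998090 204286405230279
736991398411349512801 40027878239778270520

√339 → a₀=18, period (2,2,2,1,17,1,2,2,2,36); ℓ=10 even so k=9
step 0: (18, 1)  from 18·(1,0) + (0,1)
step 1: (37, 2)  from 2·(18,1) + (1,0)
…
step 4: (313, 17)  from 1·(221,12) + (92,5)
…
step 8: (40359, 2192)  from 2·(17252,937) + (5855,318)
step 9: (97970, 5321)  from 2·(40359,2192) + (17252,937)
fundamental: x₁=97970, y₁=5321  (since 9598120900 − 339·28313041 = 1)
(x_2, y_2) = (97970·97970 + 339·5321·5321, 97970·5321 + 5321·97970) = (19196241799, 1042596740)
(x_3, y_3) = (97970·19196241799 + 339·5321·1042596740, 97970·1042596740 + 5321·19196241799) = (3761311617998090, 204286405230279)
(x_4, y_4) = (97970·3761311617998090 + 339·5321·204286405230279, 97970·204286405230279 + 5321·3761311617998090) = (736991398411349512801, 40027878239778270520)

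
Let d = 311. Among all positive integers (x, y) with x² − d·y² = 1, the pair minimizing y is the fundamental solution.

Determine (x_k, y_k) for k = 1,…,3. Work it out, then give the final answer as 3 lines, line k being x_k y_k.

√311 = [17; 1,1,1,2,1,…,1,1,34, …], period ℓ=16 (even) → k=15
i=0: a=17 ⇒ p=17, q=1
i=1: a=1 ⇒ p=18, q=1
i=2: a=1 ⇒ p=35, q=2
i=3: a=1 ⇒ p=53, q=3
i=4: a=2 ⇒ p=141, q=8
i=5: a=1 ⇒ p=194, q=11
i=6: a=6 ⇒ p=1305, q=74
i=7: a=3 ⇒ p=4109, q=233
…
i=10: a=6 ⇒ p=1376656, q=78063
i=11: a=1 ⇒ p=1594239, q=90401
i=12: a=2 ⇒ p=4565134, q=258865
i=13: a=1 ⇒ p=6159373, q=349266
i=14: a=1 ⇒ p=10724507, q=608131
i=15: a=1 ⇒ p=16883880, q=957397
(x₁, y₁) = (16883880, 957397);  16883880² − 311·957397² = 1 ✓
(16883880+957397√311)^2 = 570130807708799 + 32329152120720√311
(16883880+957397√311)^3 = 19252040283316857636360 + 1091683049815963029803√311

16883880 957397
570130807708799 32329152120720
19252040283316857636360 1091683049815963029803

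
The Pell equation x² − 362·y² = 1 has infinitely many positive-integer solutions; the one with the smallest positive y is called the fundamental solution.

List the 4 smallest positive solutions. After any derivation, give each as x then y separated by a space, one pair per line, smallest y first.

√362 → a₀=19, period (38); ℓ=1 odd so k=1
a_0=19:  p_0=19·1+0=19,  q_0=19·0+1=1
a_1=38:  p_1=38·19+1=723,  q_1=38·1+0=38
fundamental: x₁=723, y₁=38  (since 522729 − 362·1444 = 1)
(723+38√362)^2 = 1045457 + 54948√362
(723+38√362)^3 = 1511730099 + 79454770√362
(723+38√362)^4 = 2185960677697 + 114891542472√362

723 38
1045457 54948
1511730099 79454770
2185960677697 114891542472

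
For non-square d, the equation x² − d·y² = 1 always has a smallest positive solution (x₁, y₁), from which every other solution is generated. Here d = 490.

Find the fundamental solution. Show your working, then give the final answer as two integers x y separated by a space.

1039681 46968

√490 → a₀=22, period (7,2,1,4,4,4,1,2,7,44); ℓ=10 even so k=9
step 0: (22, 1)  from 22·(1,0) + (0,1)
…
step 2: (332, 15)  from 2·(155,7) + (22,1)
step 3: (487, 22)  from 1·(332,15) + (155,7)
…
step 5: (9607, 434)  from 4·(2280,103) + (487,22)
…
step 8: (141338, 6385)  from 2·(50315,2273) + (40708,1839)
step 9: (1039681, 46968)  from 7·(141338,6385) + (50315,2273)
fundamental: x₁=1039681, y₁=46968  (since 1080936581761 − 490·2205993024 = 1)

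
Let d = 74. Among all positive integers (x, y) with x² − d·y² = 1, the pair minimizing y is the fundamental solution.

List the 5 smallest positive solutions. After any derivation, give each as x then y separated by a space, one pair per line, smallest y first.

√74 → a₀=8, period (1,1,1,1,16); ℓ=5 odd so k=9
i=0: a=8 ⇒ p=8, q=1
i=1: a=1 ⇒ p=9, q=1
i=2: a=1 ⇒ p=17, q=2
i=3: a=1 ⇒ p=26, q=3
i=4: a=1 ⇒ p=43, q=5
i=5: a=16 ⇒ p=714, q=83
…
i=7: a=1 ⇒ p=1471, q=171
i=8: a=1 ⇒ p=2228, q=259
i=9: a=1 ⇒ p=3699, q=430
(x₁, y₁) = (3699, 430);  3699² − 74·430² = 1 ✓
(3699+430√74)^2 = 27365201 + 3181140√74
(3699+430√74)^3 = 202447753299 + 23534073290√74
(3699+430√74)^4 = 1497708451540801 + 174105071018280√74
(3699+430√74)^5 = 11080046922051092499 + 1288029291859162150√74

3699 430
27365201 3181140
202447753299 23534073290
1497708451540801 174105071018280
11080046922051092499 1288029291859162150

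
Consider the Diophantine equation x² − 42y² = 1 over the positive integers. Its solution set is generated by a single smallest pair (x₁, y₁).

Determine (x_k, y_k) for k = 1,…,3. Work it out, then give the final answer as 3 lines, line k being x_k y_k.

13 2
337 52
8749 1350

√42 = [6; 2,12, …], period ℓ=2 (even) → k=1
step 0: (6, 1)  from 6·(1,0) + (0,1)
step 1: (13, 2)  from 2·(6,1) + (1,0)
(x₁, y₁) = (13, 2);  13² − 42·2² = 1 ✓
(x_2, y_2) = (13·13 + 42·2·2, 13·2 + 2·13) = (337, 52)
(x_3, y_3) = (13·337 + 42·2·52, 13·52 + 2·337) = (8749, 1350)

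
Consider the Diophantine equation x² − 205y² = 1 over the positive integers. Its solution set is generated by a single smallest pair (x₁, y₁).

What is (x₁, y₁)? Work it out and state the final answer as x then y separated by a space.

39689 2772

d=205: √d = [14; 3,6,1,4,1,6,3,28] (ℓ=8, even), read p_7/q_7
a_0=14:  p_0=14·1+0=14,  q_0=14·0+1=1
a_1=3:  p_1=3·14+1=43,  q_1=3·1+0=3
…
a_3=1:  p_3=1·272+43=315,  q_3=1·19+3=22
a_4=4:  p_4=4·315+272=1532,  q_4=4·22+19=107
a_5=1:  p_5=1·1532+315=1847,  q_5=1·107+22=129
a_6=6:  p_6=6·1847+1532=12614,  q_6=6·129+107=881
a_7=3:  p_7=3·12614+1847=39689,  q_7=3·881+129=2772
(x₁, y₁) = (39689, 2772);  39689² − 205·2772² = 1 ✓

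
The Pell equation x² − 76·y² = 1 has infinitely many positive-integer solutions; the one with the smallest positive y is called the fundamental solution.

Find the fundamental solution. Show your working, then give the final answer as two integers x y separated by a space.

57799 6630

[8; 1,2,1,1,5,4,5,1,1,2,1,16] for √76; ℓ=12 ⇒ convergent index 11
k=0  a_k=8  p_k/q_k = 8/1
…
k=2  a_k=2  p_k/q_k = 26/3
…
k=5  a_k=5  p_k/q_k = 340/39
k=6  a_k=4  p_k/q_k = 1421/163
k=7  a_k=5  p_k/q_k = 7445/854
…
k=9  a_k=1  p_k/q_k = 16311/1871
k=10  a_k=2  p_k/q_k = 41488/4759
k=11  a_k=1  p_k/q_k = 57799/6630
→ (57799, 6630).  Check: 57799²=3340724401, 76·6630²=3340724400, difference 1.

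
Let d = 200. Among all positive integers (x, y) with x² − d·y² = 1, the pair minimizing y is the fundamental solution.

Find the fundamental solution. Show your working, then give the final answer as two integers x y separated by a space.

99 7

[14; 7,28] for √200; ℓ=2 ⇒ convergent index 1
step 0: (14, 1)  from 14·(1,0) + (0,1)
step 1: (99, 7)  from 7·(14,1) + (1,0)
fundamental: x₁=99, y₁=7  (since 9801 − 200·49 = 1)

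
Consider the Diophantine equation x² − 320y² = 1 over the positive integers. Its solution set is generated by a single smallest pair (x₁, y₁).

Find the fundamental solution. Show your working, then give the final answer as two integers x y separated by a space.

√320 → a₀=17, period (1,7,1,34); ℓ=4 even so k=3
i=0: a=17 ⇒ p=17, q=1
i=1: a=1 ⇒ p=18, q=1
i=2: a=7 ⇒ p=143, q=8
i=3: a=1 ⇒ p=161, q=9
→ (161, 9).  Check: 161²=25921, 320·9²=25920, difference 1.

161 9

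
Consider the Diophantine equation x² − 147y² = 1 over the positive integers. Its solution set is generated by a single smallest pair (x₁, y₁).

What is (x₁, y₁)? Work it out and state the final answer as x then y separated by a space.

97 8

d=147: √d = [12; 8,24] (ℓ=2, even), read p_1/q_1
i=0: a=12 ⇒ p=12, q=1
i=1: a=8 ⇒ p=97, q=8
(x₁, y₁) = (97, 8);  97² − 147·8² = 1 ✓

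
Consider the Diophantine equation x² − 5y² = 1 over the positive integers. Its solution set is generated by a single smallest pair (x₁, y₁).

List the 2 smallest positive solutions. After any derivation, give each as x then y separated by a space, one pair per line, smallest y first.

9 4
161 72

√5 → a₀=2, period (4); ℓ=1 odd so k=1
a_0=2:  p_0=2·1+0=2,  q_0=2·0+1=1
a_1=4:  p_1=4·2+1=9,  q_1=4·1+0=4
(x₁, y₁) = (9, 4);  9² − 5·4² = 1 ✓
(x_2, y_2) = (9·9 + 5·4·4, 9·4 + 4·9) = (161, 72)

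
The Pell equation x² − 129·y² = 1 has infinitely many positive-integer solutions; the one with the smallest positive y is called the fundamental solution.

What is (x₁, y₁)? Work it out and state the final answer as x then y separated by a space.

16855 1484

[11; 2,1,3,1,6,1,3,1,2,22] for √129; ℓ=10 ⇒ convergent index 9
i=0: a=11 ⇒ p=11, q=1
…
i=2: a=1 ⇒ p=34, q=3
…
i=4: a=1 ⇒ p=159, q=14
i=5: a=6 ⇒ p=1079, q=95
…
i=8: a=1 ⇒ p=6031, q=531
i=9: a=2 ⇒ p=16855, q=1484
→ (16855, 1484).  Check: 16855²=284091025, 129·1484²=284091024, difference 1.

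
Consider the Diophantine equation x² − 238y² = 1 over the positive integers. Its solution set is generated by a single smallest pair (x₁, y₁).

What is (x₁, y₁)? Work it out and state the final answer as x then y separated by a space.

√238 → a₀=15, period (2,2,1,14,1,2,2,30); ℓ=8 even so k=7
i=0: a=15 ⇒ p=15, q=1
i=1: a=2 ⇒ p=31, q=2
i=2: a=2 ⇒ p=77, q=5
…
i=6: a=2 ⇒ p=4983, q=323
i=7: a=2 ⇒ p=11663, q=756
fundamental: x₁=11663, y₁=756  (since 136025569 − 238·571536 = 1)

11663 756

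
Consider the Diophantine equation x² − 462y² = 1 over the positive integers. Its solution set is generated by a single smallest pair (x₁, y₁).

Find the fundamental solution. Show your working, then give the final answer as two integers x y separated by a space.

√462 = [21; 2,42, …], period ℓ=2 (even) → k=1
k=0  a_k=21  p_k/q_k = 21/1
k=1  a_k=2  p_k/q_k = 43/2
(x₁, y₁) = (43, 2);  43² − 462·2² = 1 ✓

43 2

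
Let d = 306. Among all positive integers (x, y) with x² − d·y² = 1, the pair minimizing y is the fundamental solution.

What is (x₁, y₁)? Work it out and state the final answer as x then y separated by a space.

35 2

d=306: √d = [17; 2,34] (ℓ=2, even), read p_1/q_1
a_0=17:  p_0=17·1+0=17,  q_0=17·0+1=1
a_1=2:  p_1=2·17+1=35,  q_1=2·1+0=2
(x₁, y₁) = (35, 2);  35² − 306·2² = 1 ✓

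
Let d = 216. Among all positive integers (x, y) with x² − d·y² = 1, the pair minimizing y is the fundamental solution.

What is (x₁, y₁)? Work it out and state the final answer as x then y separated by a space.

[14; 1,2,3,2,1,28] for √216; ℓ=6 ⇒ convergent index 5
k=0  a_k=14  p_k/q_k = 14/1
…
k=3  a_k=3  p_k/q_k = 147/10
k=4  a_k=2  p_k/q_k = 338/23
k=5  a_k=1  p_k/q_k = 485/33
fundamental: x₁=485, y₁=33  (since 235225 − 216·1089 = 1)

485 33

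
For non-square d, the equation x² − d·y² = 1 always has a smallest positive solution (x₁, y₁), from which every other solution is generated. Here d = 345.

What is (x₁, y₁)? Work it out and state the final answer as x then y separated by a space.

6761 364

√345 = [18; 1,1,2,1,6,1,2,1,1,36, …], period ℓ=10 (even) → k=9
step 0: (18, 1)  from 18·(1,0) + (0,1)
step 1: (19, 1)  from 1·(18,1) + (1,0)
step 2: (37, 2)  from 1·(19,1) + (18,1)
…
step 4: (130, 7)  from 1·(93,5) + (37,2)
…
step 6: (1003, 54)  from 1·(873,47) + (130,7)
step 7: (2879, 155)  from 2·(1003,54) + (873,47)
step 8: (3882, 209)  from 1·(2879,155) + (1003,54)
step 9: (6761, 364)  from 1·(3882,209) + (2879,155)
fundamental: x₁=6761, y₁=364  (since 45711121 − 345·132496 = 1)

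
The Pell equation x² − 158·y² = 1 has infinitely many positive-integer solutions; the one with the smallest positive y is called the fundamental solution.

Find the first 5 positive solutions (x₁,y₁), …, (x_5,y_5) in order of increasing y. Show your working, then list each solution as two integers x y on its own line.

7743 616
119908097 9539376
1856896782399 147726776120
28755903452322817 2287696845454944
445313919005774361663 35427273200988486664

[12; 1,1,3,12,3,1,1,24] for √158; ℓ=8 ⇒ convergent index 7
step 0: (12, 1)  from 12·(1,0) + (0,1)
…
step 2: (25, 2)  from 1·(13,1) + (12,1)
…
step 5: (3331, 265)  from 3·(1081,86) + (88,7)
step 6: (4412, 351)  from 1·(3331,265) + (1081,86)
step 7: (7743, 616)  from 1·(4412,351) + (3331,265)
fundamental: x₁=7743, y₁=616  (since 59954049 − 158·379456 = 1)
(7743+616√158)^2 = 119908097 + 9539376√158
(7743+616√158)^3 = 1856896782399 + 147726776120√158
(7743+616√158)^4 = 28755903452322817 + 2287696845454944√158
(7743+616√158)^5 = 445313919005774361663 + 35427273200988486664√158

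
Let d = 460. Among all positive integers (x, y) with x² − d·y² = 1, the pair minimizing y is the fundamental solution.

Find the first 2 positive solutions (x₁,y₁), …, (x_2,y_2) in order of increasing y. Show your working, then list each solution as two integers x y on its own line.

2535751 118230
12860066268001 599603681460

√460 → a₀=21, period (2,4,3,1,2,10,2,1,3,4,2,42); ℓ=12 even so k=11
step 0: (21, 1)  from 21·(1,0) + (0,1)
step 1: (43, 2)  from 2·(21,1) + (1,0)
step 2: (193, 9)  from 4·(43,2) + (21,1)
step 3: (622, 29)  from 3·(193,9) + (43,2)
…
step 5: (2252, 105)  from 2·(815,38) + (622,29)
step 6: (23335, 1088)  from 10·(2252,105) + (815,38)
step 7: (48922, 2281)  from 2·(23335,1088) + (2252,105)
step 8: (72257, 3369)  from 1·(48922,2281) + (23335,1088)
step 9: (265693, 12388)  from 3·(72257,3369) + (48922,2281)
step 10: (1135029, 52921)  from 4·(265693,12388) + (72257,3369)
step 11: (2535751, 118230)  from 2·(1135029,52921) + (265693,12388)
fundamental: x₁=2535751, y₁=118230  (since 6430033134001 − 460·13978332900 = 1)
k=2:  x_2 = 2535751·2535751+460·118230·118230 = 12860066268001,  y_2 = 2535751·118230+118230·2535751 = 599603681460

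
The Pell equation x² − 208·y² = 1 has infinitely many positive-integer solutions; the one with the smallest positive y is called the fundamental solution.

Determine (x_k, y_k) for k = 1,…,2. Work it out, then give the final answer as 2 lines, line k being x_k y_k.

649 45
842401 58410

√208 → a₀=14, period (2,2,1,2,2,28); ℓ=6 even so k=5
a_0=14:  p_0=14·1+0=14,  q_0=14·0+1=1
a_1=2:  p_1=2·14+1=29,  q_1=2·1+0=2
a_2=2:  p_2=2·29+14=72,  q_2=2·2+1=5
…
a_4=2:  p_4=2·101+72=274,  q_4=2·7+5=19
a_5=2:  p_5=2·274+101=649,  q_5=2·19+7=45
fundamental: x₁=649, y₁=45  (since 421201 − 208·2025 = 1)
n=2: (649,45)∘(649,45) = (649·649+208·45·45, 649·45+45·649) = (842401,58410)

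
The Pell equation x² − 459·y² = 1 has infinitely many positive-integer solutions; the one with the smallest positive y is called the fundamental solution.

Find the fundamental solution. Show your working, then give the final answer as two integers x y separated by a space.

499850 23331

d=459: √d = [21; 2,2,1,4,21,4,1,2,2,42] (ℓ=10, even), read p_9/q_9
step 0: (21, 1)  from 21·(1,0) + (0,1)
step 1: (43, 2)  from 2·(21,1) + (1,0)
step 2: (107, 5)  from 2·(43,2) + (21,1)
step 3: (150, 7)  from 1·(107,5) + (43,2)
step 4: (707, 33)  from 4·(150,7) + (107,5)
step 5: (14997, 700)  from 21·(707,33) + (150,7)
…
step 7: (75692, 3533)  from 1·(60695,2833) + (14997,700)
step 8: (212079, 9899)  from 2·(75692,3533) + (60695,2833)
step 9: (499850, 23331)  from 2·(212079,9899) + (75692,3533)
→ (499850, 23331).  Check: 499850²=249850022500, 459·23331²=249850022499, difference 1.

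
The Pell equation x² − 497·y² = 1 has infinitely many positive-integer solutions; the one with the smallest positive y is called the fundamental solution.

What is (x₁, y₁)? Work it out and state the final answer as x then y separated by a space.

1201887 53912

[22; 3,2,2,5,6,5,2,2,3,44] for √497; ℓ=10 ⇒ convergent index 9
a_0=22:  p_0=22·1+0=22,  q_0=22·0+1=1
a_1=3:  p_1=3·22+1=67,  q_1=3·1+0=3
a_2=2:  p_2=2·67+22=156,  q_2=2·3+1=7
…
a_4=5:  p_4=5·379+156=2051,  q_4=5·17+7=92
…
a_7=2:  p_7=2·65476+12685=143637,  q_7=2·2937+569=6443
a_8=2:  p_8=2·143637+65476=352750,  q_8=2·6443+2937=15823
a_9=3:  p_9=3·352750+143637=1201887,  q_9=3·15823+6443=53912
fundamental: x₁=1201887, y₁=53912  (since 1444532360769 − 497·2906503744 = 1)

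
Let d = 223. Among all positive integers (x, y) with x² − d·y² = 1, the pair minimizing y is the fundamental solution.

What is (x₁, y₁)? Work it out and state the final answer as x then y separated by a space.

224 15

d=223: √d = [14; 1,13,1,28] (ℓ=4, even), read p_3/q_3
step 0: (14, 1)  from 14·(1,0) + (0,1)
step 1: (15, 1)  from 1·(14,1) + (1,0)
step 2: (209, 14)  from 13·(15,1) + (14,1)
step 3: (224, 15)  from 1·(209,14) + (15,1)
fundamental: x₁=224, y₁=15  (since 50176 − 223·225 = 1)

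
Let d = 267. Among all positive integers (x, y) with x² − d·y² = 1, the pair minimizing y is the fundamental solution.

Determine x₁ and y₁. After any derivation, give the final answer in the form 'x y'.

√267 → a₀=16, period (2,1,15,1,2,32); ℓ=6 even so k=5
step 0: (16, 1)  from 16·(1,0) + (0,1)
step 1: (33, 2)  from 2·(16,1) + (1,0)
step 2: (49, 3)  from 1·(33,2) + (16,1)
step 3: (768, 47)  from 15·(49,3) + (33,2)
step 4: (817, 50)  from 1·(768,47) + (49,3)
step 5: (2402, 147)  from 2·(817,50) + (768,47)
fundamental: x₁=2402, y₁=147  (since 5769604 − 267·21609 = 1)

2402 147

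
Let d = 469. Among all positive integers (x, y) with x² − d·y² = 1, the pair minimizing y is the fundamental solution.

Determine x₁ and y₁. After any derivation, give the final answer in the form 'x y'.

√469 = [21; 1,1,1,10,6,10,1,1,1,42, …], period ℓ=10 (even) → k=9
k=0  a_k=21  p_k/q_k = 21/1
k=1  a_k=1  p_k/q_k = 22/1
k=2  a_k=1  p_k/q_k = 43/2
…
k=6  a_k=10  p_k/q_k = 42923/1982
…
k=8  a_k=1  p_k/q_k = 90069/4159
k=9  a_k=1  p_k/q_k = 137215/6336
fundamental: x₁=137215, y₁=6336  (since 18827956225 − 469·40144896 = 1)

137215 6336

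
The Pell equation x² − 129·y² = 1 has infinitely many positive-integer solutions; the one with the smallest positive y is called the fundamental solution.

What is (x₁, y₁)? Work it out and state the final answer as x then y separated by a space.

√129 = [11; 2,1,3,1,6,1,3,1,2,22, …], period ℓ=10 (even) → k=9
step 0: (11, 1)  from 11·(1,0) + (0,1)
…
step 2: (34, 3)  from 1·(23,2) + (11,1)
step 3: (125, 11)  from 3·(34,3) + (23,2)
…
step 5: (1079, 95)  from 6·(159,14) + (125,11)
…
step 7: (4793, 422)  from 3·(1238,109) + (1079,95)
step 8: (6031, 531)  from 1·(4793,422) + (1238,109)
step 9: (16855, 1484)  from 2·(6031,531) + (4793,422)
→ (16855, 1484).  Check: 16855²=284091025, 129·1484²=284091024, difference 1.

16855 1484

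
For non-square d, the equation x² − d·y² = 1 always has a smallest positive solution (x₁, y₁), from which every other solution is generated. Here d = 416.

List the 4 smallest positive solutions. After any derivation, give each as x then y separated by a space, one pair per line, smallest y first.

[20; 2,1,1,9,1,1,2,40] for √416; ℓ=8 ⇒ convergent index 7
step 0: (20, 1)  from 20·(1,0) + (0,1)
…
step 3: (102, 5)  from 1·(61,3) + (41,2)
…
step 6: (2060, 101)  from 1·(1081,53) + (979,48)
step 7: (5201, 255)  from 2·(2060,101) + (1081,53)
fundamental: x₁=5201, y₁=255  (since 27050401 − 416·65025 = 1)
n=2: (5201,255)∘(5201,255) = (5201·5201+416·255·255, 5201·255+255·5201) = (54100801,2652510)
n=3: (54100801,2652510)∘(5201,255) = (5201·54100801+416·255·2652510, 5201·2652510+255·54100801) = (562756526801,27591408765)
n=4: (562756526801,27591408765)∘(5201,255) = (5201·562756526801+416·255·27591408765, 5201·27591408765+255·562756526801) = (5853793337683201,287005831321020)

5201 255
54100801 2652510
562756526801 27591408765
5853793337683201 287005831321020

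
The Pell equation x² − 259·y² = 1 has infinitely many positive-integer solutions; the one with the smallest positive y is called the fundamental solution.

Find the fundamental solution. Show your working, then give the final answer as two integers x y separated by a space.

√259 → a₀=16, period (10,1,2,3,4,3,2,1,10,32); ℓ=10 even so k=9
step 0: (16, 1)  from 16·(1,0) + (0,1)
…
step 3: (515, 32)  from 2·(177,11) + (161,10)
step 4: (1722, 107)  from 3·(515,32) + (177,11)
step 5: (7403, 460)  from 4·(1722,107) + (515,32)
step 6: (23931, 1487)  from 3·(7403,460) + (1722,107)
step 7: (55265, 3434)  from 2·(23931,1487) + (7403,460)
step 8: (79196, 4921)  from 1·(55265,3434) + (23931,1487)
step 9: (847225, 52644)  from 10·(79196,4921) + (55265,3434)
→ (847225, 52644).  Check: 847225²=717790200625, 259·52644²=717790200624, difference 1.

847225 52644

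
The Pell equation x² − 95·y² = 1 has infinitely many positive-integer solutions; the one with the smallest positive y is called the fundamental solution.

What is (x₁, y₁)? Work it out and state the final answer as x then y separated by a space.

39 4

[9; 1,2,1,18] for √95; ℓ=4 ⇒ convergent index 3
a_0=9:  p_0=9·1+0=9,  q_0=9·0+1=1
…
a_2=2:  p_2=2·10+9=29,  q_2=2·1+1=3
a_3=1:  p_3=1·29+10=39,  q_3=1·3+1=4
fundamental: x₁=39, y₁=4  (since 1521 − 95·16 = 1)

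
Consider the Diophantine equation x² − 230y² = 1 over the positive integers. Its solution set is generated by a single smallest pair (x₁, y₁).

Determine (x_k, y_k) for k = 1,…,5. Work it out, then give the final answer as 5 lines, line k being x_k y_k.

[15; 6,30] for √230; ℓ=2 ⇒ convergent index 1
i=0: a=15 ⇒ p=15, q=1
i=1: a=6 ⇒ p=91, q=6
fundamental: x₁=91, y₁=6  (since 8281 − 230·36 = 1)
k=2:  x_2 = 91·91+230·6·6 = 16561,  y_2 = 91·6+6·91 = 1092
k=3:  x_3 = 91·16561+230·6·1092 = 3014011,  y_3 = 91·1092+6·16561 = 198738
k=4:  x_4 = 91·3014011+230·6·198738 = 548533441,  y_4 = 91·198738+6·3014011 = 36169224
k=5:  x_5 = 91·548533441+230·6·36169224 = 99830072251,  y_5 = 91·36169224+6·548533441 = 6582600030

91 6
16561 1092
3014011 198738
548533441 36169224
99830072251 6582600030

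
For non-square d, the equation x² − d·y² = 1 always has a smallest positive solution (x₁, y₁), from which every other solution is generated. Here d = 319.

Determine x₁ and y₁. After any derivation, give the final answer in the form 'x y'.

12901780 722361

√319 = [17; 1,6,5,1,4,…,6,1,34, …], period ℓ=14 (even) → k=13
a_0=17:  p_0=17·1+0=17,  q_0=17·0+1=1
a_1=1:  p_1=1·17+1=18,  q_1=1·1+0=1
a_2=6:  p_2=6·18+17=125,  q_2=6·1+1=7
…
a_6=3:  p_6=3·3715+768=11913,  q_6=3·208+43=667
a_7=1:  p_7=1·11913+3715=15628,  q_7=1·667+208=875
…
a_10=1:  p_10=1·250816+58797=309613,  q_10=1·14043+3292=17335
…
a_12=6:  p_12=6·1798881+309613=11102899,  q_12=6·100718+17335=621643
a_13=1:  p_13=1·11102899+1798881=12901780,  q_13=1·621643+100718=722361
fundamental: x₁=12901780, y₁=722361  (since 166455927168400 − 319·521805414321 = 1)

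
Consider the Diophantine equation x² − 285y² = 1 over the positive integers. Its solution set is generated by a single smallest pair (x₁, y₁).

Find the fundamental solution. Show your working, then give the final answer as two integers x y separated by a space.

2431 144

√285 → a₀=16, period (1,7,2,7,1,32); ℓ=6 even so k=5
k=0  a_k=16  p_k/q_k = 16/1
…
k=2  a_k=7  p_k/q_k = 135/8
k=3  a_k=2  p_k/q_k = 287/17
k=4  a_k=7  p_k/q_k = 2144/127
k=5  a_k=1  p_k/q_k = 2431/144
→ (2431, 144).  Check: 2431²=5909761, 285·144²=5909760, difference 1.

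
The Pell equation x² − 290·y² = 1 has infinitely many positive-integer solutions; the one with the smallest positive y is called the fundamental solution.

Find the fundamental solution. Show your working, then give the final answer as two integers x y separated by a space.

√290 → a₀=17, period (34); ℓ=1 odd so k=1
step 0: (17, 1)  from 17·(1,0) + (0,1)
step 1: (579, 34)  from 34·(17,1) + (1,0)
fundamental: x₁=579, y₁=34  (since 335241 − 290·1156 = 1)

579 34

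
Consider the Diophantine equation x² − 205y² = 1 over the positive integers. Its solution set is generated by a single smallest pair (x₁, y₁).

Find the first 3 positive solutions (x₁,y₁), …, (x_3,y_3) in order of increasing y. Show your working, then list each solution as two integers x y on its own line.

39689 2772
3150433441 220035816
250075105640009 17466002999676

√205 → a₀=14, period (3,6,1,4,1,6,3,28); ℓ=8 even so k=7
i=0: a=14 ⇒ p=14, q=1
…
i=3: a=1 ⇒ p=315, q=22
…
i=5: a=1 ⇒ p=1847, q=129
i=6: a=6 ⇒ p=12614, q=881
i=7: a=3 ⇒ p=39689, q=2772
→ (39689, 2772).  Check: 39689²=1575216721, 205·2772²=1575216720, difference 1.
k=2:  x_2 = 39689·39689+205·2772·2772 = 3150433441,  y_2 = 39689·2772+2772·39689 = 220035816
k=3:  x_3 = 39689·3150433441+205·2772·220035816 = 250075105640009,  y_3 = 39689·220035816+2772·3150433441 = 17466002999676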